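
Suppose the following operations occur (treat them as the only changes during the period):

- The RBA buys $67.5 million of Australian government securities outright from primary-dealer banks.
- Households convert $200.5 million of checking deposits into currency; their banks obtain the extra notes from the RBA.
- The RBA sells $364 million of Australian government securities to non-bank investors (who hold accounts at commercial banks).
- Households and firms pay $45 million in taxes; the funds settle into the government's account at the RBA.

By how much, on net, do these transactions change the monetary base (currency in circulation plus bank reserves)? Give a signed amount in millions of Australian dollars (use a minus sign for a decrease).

OMO purchase (from banks) $67.5 million: RBA balance sheet expands → +$67.5M.
Currency withdrawal $200.5 million: just a shift between currency and reserves — both are base money → 0.
Asset sale (to non-banks) $364 million: RBA balance sheet contracts → −$364M.
Government account inflow $45 million: reserves shift to a non-base liability → −$45M.
Net: 67.5 + 0 − 364 − 45 = -$341.5 million.

-$341.5 million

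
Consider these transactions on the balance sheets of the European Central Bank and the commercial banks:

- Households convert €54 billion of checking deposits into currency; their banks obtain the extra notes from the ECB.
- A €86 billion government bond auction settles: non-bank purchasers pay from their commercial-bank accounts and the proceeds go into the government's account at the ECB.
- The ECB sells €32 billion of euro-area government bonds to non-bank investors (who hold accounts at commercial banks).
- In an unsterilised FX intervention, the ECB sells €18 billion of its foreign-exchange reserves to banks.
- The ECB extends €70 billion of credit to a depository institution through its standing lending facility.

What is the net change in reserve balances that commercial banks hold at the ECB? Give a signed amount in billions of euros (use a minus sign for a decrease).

-€120 billion

Currency withdrawal €54 billion: banks swap reserves for currency → −€54B.
Government account inflow €86 billion: funds move from bank reserves into the government account → −€86B.
Asset sale (to non-banks) €32 billion: the non-bank buyers' banks settle from reserves → −€32B.
FX sale €18 billion: the buying banks pay out of their reserve balances → −€18B.
Discount-window loan €70 billion: the loan is credited to the bank's reserve account → +€70B.
Net: −54 − 86 − 32 − 18 + 70 = -€120 billion.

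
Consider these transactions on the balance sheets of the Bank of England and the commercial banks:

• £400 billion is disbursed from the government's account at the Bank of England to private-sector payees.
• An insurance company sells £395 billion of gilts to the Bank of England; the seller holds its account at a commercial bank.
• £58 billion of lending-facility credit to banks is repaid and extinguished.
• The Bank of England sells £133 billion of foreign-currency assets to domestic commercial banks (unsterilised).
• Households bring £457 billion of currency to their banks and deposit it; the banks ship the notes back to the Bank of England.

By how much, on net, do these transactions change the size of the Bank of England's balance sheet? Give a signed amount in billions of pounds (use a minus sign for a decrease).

Bank of England balance sheet:
  Assets:      Securities +£395B, Loans to banks −£58B, Foreign assets −£133B
  Liabilities: Bank reserves +£1061B, Currency in circulation −£457B, Government deposits −£400B
Change in total Bank of England assets = +£204 billion.

+£204 billion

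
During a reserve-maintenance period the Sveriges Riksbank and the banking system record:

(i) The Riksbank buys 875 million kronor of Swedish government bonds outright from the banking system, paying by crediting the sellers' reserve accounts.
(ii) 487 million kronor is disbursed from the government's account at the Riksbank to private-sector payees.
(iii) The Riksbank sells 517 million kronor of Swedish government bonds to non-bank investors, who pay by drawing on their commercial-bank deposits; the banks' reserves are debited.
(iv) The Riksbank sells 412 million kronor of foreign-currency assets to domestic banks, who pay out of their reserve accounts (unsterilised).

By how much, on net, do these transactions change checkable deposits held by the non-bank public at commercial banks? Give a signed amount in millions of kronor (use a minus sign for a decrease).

-30 million

OMO purchase (from banks) 875 million kronor: the counterparty is a bank, so public deposits are unchanged → 0.
Government spending 487 million kronor: non-bank counterparties' bank balances rise → +487M.
Asset sale (to non-banks) 517 million kronor: non-bank counterparties' bank balances fall → −517M.
FX sale 412 million kronor: the counterparty is a bank, so public deposits are unchanged → 0.
Net: 0 + 487 − 517 + 0 = -30 million.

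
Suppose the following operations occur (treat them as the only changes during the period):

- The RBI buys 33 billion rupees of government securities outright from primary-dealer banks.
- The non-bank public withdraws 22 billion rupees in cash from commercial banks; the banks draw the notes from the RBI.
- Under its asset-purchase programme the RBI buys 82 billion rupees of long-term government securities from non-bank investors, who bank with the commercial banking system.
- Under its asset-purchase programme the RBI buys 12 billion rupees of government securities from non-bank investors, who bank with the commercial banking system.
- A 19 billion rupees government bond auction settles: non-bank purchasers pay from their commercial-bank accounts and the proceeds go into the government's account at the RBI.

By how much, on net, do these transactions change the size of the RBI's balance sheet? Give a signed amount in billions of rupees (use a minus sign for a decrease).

+127 billion

OMO purchase (from banks) 33 billion rupees: an RBI asset is acquired → +33B.
Currency withdrawal 22 billion rupees: only the composition of liabilities changes → 0.
Asset purchase (from non-banks) 82 billion rupees: an RBI asset is acquired → +82B.
Asset purchase (from non-banks) 12 billion rupees: an RBI asset is acquired → +12B.
Government account inflow 19 billion rupees: only the composition of liabilities changes → 0.
Net: 33 + 0 + 82 + 12 + 0 = +127 billion.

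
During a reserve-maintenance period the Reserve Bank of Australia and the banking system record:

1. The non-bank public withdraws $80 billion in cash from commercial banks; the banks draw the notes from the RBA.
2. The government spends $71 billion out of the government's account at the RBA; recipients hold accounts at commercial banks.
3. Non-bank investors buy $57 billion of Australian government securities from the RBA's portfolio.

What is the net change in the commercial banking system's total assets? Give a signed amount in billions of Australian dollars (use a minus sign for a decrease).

RBA balance sheet:
  Assets:      Securities −$57B
  Liabilities: Bank reserves −$66B, Currency in circulation +$80B, Government deposits −$71B
Commercial banking system:
  Assets:      Reserves at CB −$66B
  Liabilities: Checkable deposits −$66B
Change in total bank assets = -$66 billion.

-$66 billion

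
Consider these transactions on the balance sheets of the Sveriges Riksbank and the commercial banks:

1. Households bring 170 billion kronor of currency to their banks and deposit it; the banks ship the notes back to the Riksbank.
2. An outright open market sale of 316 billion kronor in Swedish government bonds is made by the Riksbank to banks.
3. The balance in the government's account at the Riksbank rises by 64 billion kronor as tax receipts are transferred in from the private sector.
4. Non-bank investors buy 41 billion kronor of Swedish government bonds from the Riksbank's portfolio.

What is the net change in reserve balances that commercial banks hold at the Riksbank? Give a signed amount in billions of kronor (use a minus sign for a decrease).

Currency deposit 170 billion kronor: returned notes are swapped for reserve credit → +170B.
OMO sale (to banks) 316 billion kronor: the buying banks pay out of their reserve balances → −316B.
Government account inflow 64 billion kronor: funds move from bank reserves into the government account → −64B.
Asset sale (to non-banks) 41 billion kronor: the non-bank buyers' banks settle from reserves → −41B.
Net: 170 − 316 − 64 − 41 = -251 billion.

-251 billion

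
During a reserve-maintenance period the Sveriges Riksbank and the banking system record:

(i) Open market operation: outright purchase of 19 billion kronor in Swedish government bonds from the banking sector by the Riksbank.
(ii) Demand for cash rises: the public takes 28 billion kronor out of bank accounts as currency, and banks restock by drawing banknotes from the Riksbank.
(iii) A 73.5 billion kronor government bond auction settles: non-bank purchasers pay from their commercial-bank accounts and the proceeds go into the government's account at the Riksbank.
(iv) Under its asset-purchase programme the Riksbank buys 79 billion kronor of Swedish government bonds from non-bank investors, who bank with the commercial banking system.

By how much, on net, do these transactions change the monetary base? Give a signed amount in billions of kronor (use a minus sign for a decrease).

+24.5 billion

OMO purchase (from banks) 19 billion kronor: Riksbank balance sheet expands → +19B.
Currency withdrawal 28 billion kronor: just a shift between currency and reserves — both are base money → 0.
Government account inflow 73.5 billion kronor: reserves shift to a non-base liability → −73.5B.
Asset purchase (from non-banks) 79 billion kronor: Riksbank balance sheet expands → +79B.
Net: 19 + 0 − 73.5 + 79 = +24.5 billion.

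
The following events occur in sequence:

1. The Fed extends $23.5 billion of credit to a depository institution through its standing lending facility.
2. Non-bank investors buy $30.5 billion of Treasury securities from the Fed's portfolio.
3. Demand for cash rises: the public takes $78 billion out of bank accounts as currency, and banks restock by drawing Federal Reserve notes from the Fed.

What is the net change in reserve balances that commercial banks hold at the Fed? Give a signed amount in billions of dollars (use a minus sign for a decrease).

-$85 billion

Discount-window loan $23.5 billion: the loan is credited to the bank's reserve account → +$23.5B.
Asset sale (to non-banks) $30.5 billion: the non-bank buyers' banks settle from reserves → −$30.5B.
Currency withdrawal $78 billion: banks swap reserves for currency → −$78B.
Net: 23.5 − 30.5 − 78 = -$85 billion.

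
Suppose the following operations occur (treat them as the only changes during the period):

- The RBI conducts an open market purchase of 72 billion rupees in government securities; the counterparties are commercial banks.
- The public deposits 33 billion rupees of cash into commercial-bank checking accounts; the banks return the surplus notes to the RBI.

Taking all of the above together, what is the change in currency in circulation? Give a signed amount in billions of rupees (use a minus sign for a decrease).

OMO purchase (from banks) 72 billion rupees: no currency enters or leaves circulation → 0.
Currency deposit 33 billion rupees: notes return to the central bank → −33B.
Net: 0 − 33 = -33 billion.

-33 billion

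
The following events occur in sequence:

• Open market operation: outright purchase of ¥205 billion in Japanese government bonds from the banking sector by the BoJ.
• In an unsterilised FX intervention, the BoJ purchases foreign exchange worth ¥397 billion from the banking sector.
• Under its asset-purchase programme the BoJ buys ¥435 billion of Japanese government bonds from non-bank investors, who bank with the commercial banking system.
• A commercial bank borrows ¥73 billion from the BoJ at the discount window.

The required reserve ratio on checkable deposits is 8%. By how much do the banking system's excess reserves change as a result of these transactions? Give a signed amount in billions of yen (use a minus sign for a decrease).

+¥1075.2 billion

OMO purchase (from banks) ¥205 billion: reserves +¥205B, deposits 0.
FX purchase ¥397 billion: reserves +¥397B, deposits 0.
Asset purchase (from non-banks) ¥435 billion: reserves +¥435B, deposits +¥435B.
Discount-window loan ¥73 billion: reserves +¥73B, deposits 0.
Totals: Δreserves = +¥1110B, Δdeposits = +¥435B.
Δrequired reserves = 8% × +¥435B = +¥34.8B.
Δexcess reserves = Δreserves − Δrequired = +¥1110B − (+¥34.8B) = +¥1075.2 billion.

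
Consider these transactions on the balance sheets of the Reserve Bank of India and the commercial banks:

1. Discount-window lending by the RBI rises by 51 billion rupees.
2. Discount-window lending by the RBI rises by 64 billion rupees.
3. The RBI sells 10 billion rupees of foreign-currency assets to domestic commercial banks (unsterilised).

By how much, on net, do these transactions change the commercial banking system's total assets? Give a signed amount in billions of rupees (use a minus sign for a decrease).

RBI balance sheet:
  Assets:      Loans to banks +115B, Foreign assets −10B
  Liabilities: Bank reserves +105B
Commercial banking system:
  Assets:      Reserves at CB +105B, Foreign assets +10B
  Liabilities: Borrowings from CB +115B
Change in total bank assets = +115 billion.

+115 billion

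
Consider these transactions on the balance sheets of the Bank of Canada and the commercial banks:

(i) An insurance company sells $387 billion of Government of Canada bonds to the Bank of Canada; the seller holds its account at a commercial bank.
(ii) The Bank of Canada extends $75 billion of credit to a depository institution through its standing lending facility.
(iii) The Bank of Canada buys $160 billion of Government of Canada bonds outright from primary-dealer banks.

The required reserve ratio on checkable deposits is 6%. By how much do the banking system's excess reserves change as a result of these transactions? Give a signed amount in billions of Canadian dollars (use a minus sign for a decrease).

+$598.78 billion

Asset purchase (from non-banks) $387 billion: reserves +$387B, deposits +$387B.
Discount-window loan $75 billion: reserves +$75B, deposits 0.
OMO purchase (from banks) $160 billion: reserves +$160B, deposits 0.
Totals: Δreserves = +$622B, Δdeposits = +$387B.
Δrequired reserves = 6% × +$387B = +$23.22B.
Δexcess reserves = Δreserves − Δrequired = +$622B − (+$23.22B) = +$598.78 billion.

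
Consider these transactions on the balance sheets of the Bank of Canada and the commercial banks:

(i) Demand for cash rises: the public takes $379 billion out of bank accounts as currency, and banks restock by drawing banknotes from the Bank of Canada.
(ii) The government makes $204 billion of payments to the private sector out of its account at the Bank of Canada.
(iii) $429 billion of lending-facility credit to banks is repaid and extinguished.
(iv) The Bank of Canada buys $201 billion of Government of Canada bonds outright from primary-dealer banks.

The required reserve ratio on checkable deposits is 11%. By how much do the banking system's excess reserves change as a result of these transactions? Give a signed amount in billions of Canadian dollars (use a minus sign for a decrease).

Currency withdrawal $379 billion: reserves −$379B, deposits −$379B.
Government spending $204 billion: reserves +$204B, deposits +$204B.
Discount-window repayment $429 billion: reserves −$429B, deposits 0.
OMO purchase (from banks) $201 billion: reserves +$201B, deposits 0.
Totals: Δreserves = −$403B, Δdeposits = −$175B.
Δrequired reserves = 11% × −$175B = −$19.25B.
Δexcess reserves = Δreserves − Δrequired = −$403B − (−$19.25B) = -$383.75 billion.

-$383.75 billion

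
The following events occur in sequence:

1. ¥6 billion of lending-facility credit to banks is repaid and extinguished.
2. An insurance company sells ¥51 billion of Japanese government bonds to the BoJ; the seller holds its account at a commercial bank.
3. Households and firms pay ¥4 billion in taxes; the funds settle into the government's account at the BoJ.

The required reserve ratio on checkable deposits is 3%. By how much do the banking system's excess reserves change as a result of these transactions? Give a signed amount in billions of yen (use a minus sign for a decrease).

Discount-window repayment ¥6 billion: reserves −¥6B, deposits 0.
Asset purchase (from non-banks) ¥51 billion: reserves +¥51B, deposits +¥51B.
Government account inflow ¥4 billion: reserves −¥4B, deposits −¥4B.
Totals: Δreserves = +¥41B, Δdeposits = +¥47B.
Δrequired reserves = 3% × +¥47B = +¥1.41B.
Δexcess reserves = Δreserves − Δrequired = +¥41B − (+¥1.41B) = +¥39.59 billion.

+¥39.59 billion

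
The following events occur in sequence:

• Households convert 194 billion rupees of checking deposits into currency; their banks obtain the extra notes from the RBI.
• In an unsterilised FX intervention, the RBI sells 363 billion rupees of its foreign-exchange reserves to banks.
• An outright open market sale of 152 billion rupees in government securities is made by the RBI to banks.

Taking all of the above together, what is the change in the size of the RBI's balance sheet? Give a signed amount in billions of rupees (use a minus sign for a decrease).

-515 billion

Currency withdrawal 194 billion rupees: only the composition of liabilities changes → 0.
FX sale 363 billion rupees: an RBI asset is shed → −363B.
OMO sale (to banks) 152 billion rupees: an RBI asset is shed → −152B.
Net: 0 − 363 − 152 = -515 billion.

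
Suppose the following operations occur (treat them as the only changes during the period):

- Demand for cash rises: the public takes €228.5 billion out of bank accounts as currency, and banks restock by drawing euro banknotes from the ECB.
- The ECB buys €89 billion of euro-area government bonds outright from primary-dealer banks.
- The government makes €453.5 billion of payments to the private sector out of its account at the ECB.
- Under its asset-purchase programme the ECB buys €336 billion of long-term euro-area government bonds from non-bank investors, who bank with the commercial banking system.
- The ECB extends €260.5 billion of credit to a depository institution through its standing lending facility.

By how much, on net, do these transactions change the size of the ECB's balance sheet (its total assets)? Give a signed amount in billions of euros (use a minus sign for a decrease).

+€685.5 billion

ECB balance sheet:
  Assets:      Securities +€425B, Loans to banks +€260.5B
  Liabilities: Bank reserves +€910.5B, Currency in circulation +€228.5B, Government deposits −€453.5B
Change in total ECB assets = +€685.5 billion.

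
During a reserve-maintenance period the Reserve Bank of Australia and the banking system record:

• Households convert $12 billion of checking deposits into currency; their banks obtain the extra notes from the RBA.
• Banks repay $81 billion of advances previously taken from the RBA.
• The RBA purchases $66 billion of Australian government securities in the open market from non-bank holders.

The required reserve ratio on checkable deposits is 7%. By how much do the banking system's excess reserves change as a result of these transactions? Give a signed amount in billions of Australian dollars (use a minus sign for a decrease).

Currency withdrawal $12 billion: reserves −$12B, deposits −$12B.
Discount-window repayment $81 billion: reserves −$81B, deposits 0.
Asset purchase (from non-banks) $66 billion: reserves +$66B, deposits +$66B.
Totals: Δreserves = −$27B, Δdeposits = +$54B.
Δrequired reserves = 7% × +$54B = +$3.78B.
Δexcess reserves = Δreserves − Δrequired = −$27B − (+$3.78B) = -$30.78 billion.

-$30.78 billion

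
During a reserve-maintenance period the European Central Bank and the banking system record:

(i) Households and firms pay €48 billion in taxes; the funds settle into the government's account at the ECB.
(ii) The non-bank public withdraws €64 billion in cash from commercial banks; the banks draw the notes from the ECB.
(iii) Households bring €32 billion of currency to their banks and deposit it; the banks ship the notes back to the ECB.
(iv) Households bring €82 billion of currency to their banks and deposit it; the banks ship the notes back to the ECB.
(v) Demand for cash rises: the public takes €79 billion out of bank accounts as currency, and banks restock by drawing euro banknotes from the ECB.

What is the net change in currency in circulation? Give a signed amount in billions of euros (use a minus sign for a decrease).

Government account inflow €48 billion: no currency enters or leaves circulation → 0.
Currency withdrawal €64 billion: notes leave the central bank → +€64B.
Currency deposit €32 billion: notes return to the central bank → −€32B.
Currency deposit €82 billion: notes return to the central bank → −€82B.
Currency withdrawal €79 billion: notes leave the central bank → +€79B.
Net: 0 + 64 − 32 − 82 + 79 = +€29 billion.

+€29 billion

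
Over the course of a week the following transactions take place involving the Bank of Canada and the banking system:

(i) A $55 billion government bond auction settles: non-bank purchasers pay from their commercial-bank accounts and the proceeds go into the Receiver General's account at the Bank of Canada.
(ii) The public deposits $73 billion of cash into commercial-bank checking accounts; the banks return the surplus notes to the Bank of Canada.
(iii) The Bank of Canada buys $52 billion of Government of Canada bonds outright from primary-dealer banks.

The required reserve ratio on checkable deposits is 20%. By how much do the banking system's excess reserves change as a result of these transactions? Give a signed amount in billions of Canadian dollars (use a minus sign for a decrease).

+$66.4 billion

Government account inflow $55 billion: reserves −$55B, deposits −$55B.
Currency deposit $73 billion: reserves +$73B, deposits +$73B.
OMO purchase (from banks) $52 billion: reserves +$52B, deposits 0.
Totals: Δreserves = +$70B, Δdeposits = +$18B.
Δrequired reserves = 20% × +$18B = +$3.6B.
Δexcess reserves = Δreserves − Δrequired = +$70B − (+$3.6B) = +$66.4 billion.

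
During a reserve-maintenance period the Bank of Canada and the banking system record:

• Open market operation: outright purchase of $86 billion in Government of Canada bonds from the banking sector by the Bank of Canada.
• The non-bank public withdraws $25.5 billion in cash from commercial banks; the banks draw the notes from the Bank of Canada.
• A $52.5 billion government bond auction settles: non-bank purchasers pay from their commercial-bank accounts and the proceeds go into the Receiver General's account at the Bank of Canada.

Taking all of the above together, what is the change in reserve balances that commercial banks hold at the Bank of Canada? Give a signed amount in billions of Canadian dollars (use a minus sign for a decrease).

Bank of Canada balance sheet:
  Assets:      Securities +$86B
  Liabilities: Bank reserves +$8B, Currency in circulation +$25.5B, Government deposits +$52.5B
So the change in reserve balances that commercial banks hold at the Bank of Canada is +$8 billion.

+$8 billion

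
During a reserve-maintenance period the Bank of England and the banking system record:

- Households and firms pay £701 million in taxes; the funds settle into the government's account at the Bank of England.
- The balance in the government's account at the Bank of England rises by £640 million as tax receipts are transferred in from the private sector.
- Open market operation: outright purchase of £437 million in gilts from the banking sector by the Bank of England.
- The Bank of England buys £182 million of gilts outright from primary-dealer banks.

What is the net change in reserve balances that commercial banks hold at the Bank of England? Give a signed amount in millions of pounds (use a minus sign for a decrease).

-£722 million

Bank of England balance sheet:
  Assets:      Securities +£619M
  Liabilities: Bank reserves −£722M, Government deposits +£1341M
Commercial banking system:
  Assets:      Reserves at CB −£722M, Securities −£619M
  Liabilities: Checkable deposits −£1341M
So the change in reserve balances that commercial banks hold at the Bank of England is -£722 million.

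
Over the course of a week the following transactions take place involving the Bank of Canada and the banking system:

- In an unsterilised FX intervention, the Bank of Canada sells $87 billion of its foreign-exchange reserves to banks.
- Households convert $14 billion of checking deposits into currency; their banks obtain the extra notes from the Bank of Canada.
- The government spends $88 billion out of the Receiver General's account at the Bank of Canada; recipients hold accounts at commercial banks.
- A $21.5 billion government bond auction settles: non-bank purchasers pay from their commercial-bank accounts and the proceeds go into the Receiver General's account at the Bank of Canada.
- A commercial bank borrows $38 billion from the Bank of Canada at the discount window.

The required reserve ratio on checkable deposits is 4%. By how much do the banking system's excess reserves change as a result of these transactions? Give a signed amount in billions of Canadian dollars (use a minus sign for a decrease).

+$1.4 billion

FX sale $87 billion: reserves −$87B, deposits 0.
Currency withdrawal $14 billion: reserves −$14B, deposits −$14B.
Government spending $88 billion: reserves +$88B, deposits +$88B.
Government account inflow $21.5 billion: reserves −$21.5B, deposits −$21.5B.
Discount-window loan $38 billion: reserves +$38B, deposits 0.
Totals: Δreserves = +$3.5B, Δdeposits = +$52.5B.
Δrequired reserves = 4% × +$52.5B = +$2.1B.
Δexcess reserves = Δreserves − Δrequired = +$3.5B − (+$2.1B) = +$1.4 billion.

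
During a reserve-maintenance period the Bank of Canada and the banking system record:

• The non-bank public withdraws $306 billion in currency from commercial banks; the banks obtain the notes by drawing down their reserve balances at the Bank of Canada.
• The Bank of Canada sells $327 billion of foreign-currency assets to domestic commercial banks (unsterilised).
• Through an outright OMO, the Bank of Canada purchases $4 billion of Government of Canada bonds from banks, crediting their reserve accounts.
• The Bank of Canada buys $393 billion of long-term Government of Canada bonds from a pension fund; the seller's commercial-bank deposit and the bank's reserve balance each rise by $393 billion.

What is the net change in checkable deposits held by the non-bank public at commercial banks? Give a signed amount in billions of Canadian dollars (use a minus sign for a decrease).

+$87 billion

Currency withdrawal $306 billion: non-bank counterparties' bank balances fall → −$306B.
FX sale $327 billion: the counterparty is a bank, so public deposits are unchanged → 0.
OMO purchase (from banks) $4 billion: the counterparty is a bank, so public deposits are unchanged → 0.
Asset purchase (from non-banks) $393 billion: non-bank counterparties' bank balances rise → +$393B.
Net: −306 + 0 + 0 + 393 = +$87 billion.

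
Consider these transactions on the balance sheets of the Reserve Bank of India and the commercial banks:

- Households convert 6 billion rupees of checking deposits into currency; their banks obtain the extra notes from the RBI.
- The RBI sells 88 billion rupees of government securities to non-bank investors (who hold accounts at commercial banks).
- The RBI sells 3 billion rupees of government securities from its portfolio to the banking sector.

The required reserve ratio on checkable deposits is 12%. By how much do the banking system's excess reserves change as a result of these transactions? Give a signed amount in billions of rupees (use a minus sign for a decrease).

Currency withdrawal 6 billion rupees: reserves −6B, deposits −6B.
Asset sale (to non-banks) 88 billion rupees: reserves −88B, deposits −88B.
OMO sale (to banks) 3 billion rupees: reserves −3B, deposits 0.
Totals: Δreserves = −97B, Δdeposits = −94B.
Δrequired reserves = 12% × −94B = −11.28B.
Δexcess reserves = Δreserves − Δrequired = −97B − (−11.28B) = -85.72 billion.

-85.72 billion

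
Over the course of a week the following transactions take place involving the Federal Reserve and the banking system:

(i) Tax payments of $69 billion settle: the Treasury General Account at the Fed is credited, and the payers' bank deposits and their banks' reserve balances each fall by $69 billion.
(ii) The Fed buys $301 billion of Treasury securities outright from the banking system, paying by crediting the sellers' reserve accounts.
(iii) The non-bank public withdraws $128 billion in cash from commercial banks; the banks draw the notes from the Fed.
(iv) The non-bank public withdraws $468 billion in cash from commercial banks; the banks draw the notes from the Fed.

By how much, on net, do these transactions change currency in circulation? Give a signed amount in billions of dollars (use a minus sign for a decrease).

Government account inflow $69 billion: no currency enters or leaves circulation → 0.
OMO purchase (from banks) $301 billion: no currency enters or leaves circulation → 0.
Currency withdrawal $128 billion: notes leave the central bank → +$128B.
Currency withdrawal $468 billion: notes leave the central bank → +$468B.
Net: 0 + 0 + 128 + 468 = +$596 billion.

+$596 billion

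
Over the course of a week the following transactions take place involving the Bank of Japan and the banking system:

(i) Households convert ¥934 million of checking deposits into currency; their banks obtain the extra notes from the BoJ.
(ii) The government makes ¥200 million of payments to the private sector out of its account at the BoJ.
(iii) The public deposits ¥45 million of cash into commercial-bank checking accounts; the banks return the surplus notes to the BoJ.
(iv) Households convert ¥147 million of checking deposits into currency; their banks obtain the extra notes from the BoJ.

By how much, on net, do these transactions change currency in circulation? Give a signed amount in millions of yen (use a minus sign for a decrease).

Currency withdrawal ¥934 million: notes leave the central bank → +¥934M.
Government spending ¥200 million: no currency enters or leaves circulation → 0.
Currency deposit ¥45 million: notes return to the central bank → −¥45M.
Currency withdrawal ¥147 million: notes leave the central bank → +¥147M.
Net: 934 + 0 − 45 + 147 = +¥1036 million.

+¥1036 million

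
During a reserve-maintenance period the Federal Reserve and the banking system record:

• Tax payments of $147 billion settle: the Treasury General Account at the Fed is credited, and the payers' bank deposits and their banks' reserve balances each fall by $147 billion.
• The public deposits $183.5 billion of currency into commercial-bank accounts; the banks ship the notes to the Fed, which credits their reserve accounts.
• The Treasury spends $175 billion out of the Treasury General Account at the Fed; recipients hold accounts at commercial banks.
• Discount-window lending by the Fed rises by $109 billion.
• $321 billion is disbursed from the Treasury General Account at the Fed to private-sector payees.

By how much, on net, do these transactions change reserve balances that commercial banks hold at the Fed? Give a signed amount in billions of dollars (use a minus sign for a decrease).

+$641.5 billion

Fed balance sheet:
  Assets:      Loans to banks +$109B
  Liabilities: Bank reserves +$641.5B, Currency in circulation −$183.5B, Government deposits −$349B
Commercial banking system:
  Assets:      Reserves at CB +$641.5B
  Liabilities: Checkable deposits +$532.5B, Borrowings from CB +$109B
So the change in reserve balances that commercial banks hold at the Fed is +$641.5 billion.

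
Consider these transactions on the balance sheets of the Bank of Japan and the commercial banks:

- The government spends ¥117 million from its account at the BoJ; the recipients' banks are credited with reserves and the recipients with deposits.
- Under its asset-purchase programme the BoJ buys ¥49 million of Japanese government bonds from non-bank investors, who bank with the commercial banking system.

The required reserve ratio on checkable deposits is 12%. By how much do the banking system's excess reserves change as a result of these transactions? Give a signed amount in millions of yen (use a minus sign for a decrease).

+¥146.08 million

Government spending ¥117 million: reserves +¥117M, deposits +¥117M.
Asset purchase (from non-banks) ¥49 million: reserves +¥49M, deposits +¥49M.
Totals: Δreserves = +¥166M, Δdeposits = +¥166M.
Δrequired reserves = 12% × +¥166M = +¥19.92M.
Δexcess reserves = Δreserves − Δrequired = +¥166M − (+¥19.92M) = +¥146.08 million.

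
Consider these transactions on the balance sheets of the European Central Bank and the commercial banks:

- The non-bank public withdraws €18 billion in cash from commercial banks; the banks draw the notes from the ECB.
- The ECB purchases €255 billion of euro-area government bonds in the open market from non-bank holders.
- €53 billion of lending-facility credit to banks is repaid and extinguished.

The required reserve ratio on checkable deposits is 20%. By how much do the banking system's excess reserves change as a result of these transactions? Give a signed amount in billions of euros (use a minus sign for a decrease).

+€136.6 billion

Currency withdrawal €18 billion: reserves −€18B, deposits −€18B.
Asset purchase (from non-banks) €255 billion: reserves +€255B, deposits +€255B.
Discount-window repayment €53 billion: reserves −€53B, deposits 0.
Totals: Δreserves = +€184B, Δdeposits = +€237B.
Δrequired reserves = 20% × +€237B = +€47.4B.
Δexcess reserves = Δreserves − Δrequired = +€184B − (+€47.4B) = +€136.6 billion.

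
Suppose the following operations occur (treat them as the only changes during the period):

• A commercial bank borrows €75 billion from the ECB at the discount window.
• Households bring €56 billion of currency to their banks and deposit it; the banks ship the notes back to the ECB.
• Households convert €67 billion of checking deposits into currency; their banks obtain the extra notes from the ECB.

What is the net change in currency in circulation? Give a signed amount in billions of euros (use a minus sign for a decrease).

Discount-window loan €75 billion: no currency enters or leaves circulation → 0.
Currency deposit €56 billion: notes return to the central bank → −€56B.
Currency withdrawal €67 billion: notes leave the central bank → +€67B.
Net: 0 − 56 + 67 = +€11 billion.

+€11 billion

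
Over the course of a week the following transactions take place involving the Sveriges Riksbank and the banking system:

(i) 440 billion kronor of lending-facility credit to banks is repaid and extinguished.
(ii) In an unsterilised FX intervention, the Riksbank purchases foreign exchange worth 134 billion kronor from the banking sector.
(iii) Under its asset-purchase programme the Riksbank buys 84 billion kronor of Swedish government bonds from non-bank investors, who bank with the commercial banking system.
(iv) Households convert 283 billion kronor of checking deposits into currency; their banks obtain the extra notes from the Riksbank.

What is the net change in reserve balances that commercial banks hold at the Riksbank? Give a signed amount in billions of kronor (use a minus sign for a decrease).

Discount-window repayment 440 billion kronor: repayment is debited from reserves → −440B.
FX purchase 134 billion kronor: the Riksbank pays by crediting reserve accounts → +134B.
Asset purchase (from non-banks) 84 billion kronor: the Riksbank pays by crediting reserve accounts → +84B.
Currency withdrawal 283 billion kronor: banks swap reserves for currency → −283B.
Net: −440 + 134 + 84 − 283 = -505 billion.

-505 billion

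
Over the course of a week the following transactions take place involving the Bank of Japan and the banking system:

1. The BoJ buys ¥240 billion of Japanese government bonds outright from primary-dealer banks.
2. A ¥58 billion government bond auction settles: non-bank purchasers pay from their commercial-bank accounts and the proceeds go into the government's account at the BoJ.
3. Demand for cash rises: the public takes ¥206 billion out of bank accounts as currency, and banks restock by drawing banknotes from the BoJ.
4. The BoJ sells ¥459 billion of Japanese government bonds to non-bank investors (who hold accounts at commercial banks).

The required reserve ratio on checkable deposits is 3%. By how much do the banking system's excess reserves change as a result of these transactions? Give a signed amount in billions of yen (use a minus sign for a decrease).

OMO purchase (from banks) ¥240 billion: reserves +¥240B, deposits 0.
Government account inflow ¥58 billion: reserves −¥58B, deposits −¥58B.
Currency withdrawal ¥206 billion: reserves −¥206B, deposits −¥206B.
Asset sale (to non-banks) ¥459 billion: reserves −¥459B, deposits −¥459B.
Totals: Δreserves = −¥483B, Δdeposits = −¥723B.
Δrequired reserves = 3% × −¥723B = −¥21.69B.
Δexcess reserves = Δreserves − Δrequired = −¥483B − (−¥21.69B) = -¥461.31 billion.

-¥461.31 billion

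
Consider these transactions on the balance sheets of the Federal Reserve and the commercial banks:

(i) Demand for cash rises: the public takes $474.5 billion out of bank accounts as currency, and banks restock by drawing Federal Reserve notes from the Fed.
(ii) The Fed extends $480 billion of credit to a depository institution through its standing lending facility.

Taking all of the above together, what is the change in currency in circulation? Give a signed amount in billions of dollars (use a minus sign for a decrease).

+$474.5 billion

Currency withdrawal $474.5 billion: notes leave the central bank → +$474.5B.
Discount-window loan $480 billion: no currency enters or leaves circulation → 0.
Net: 474.5 + 0 = +$474.5 billion.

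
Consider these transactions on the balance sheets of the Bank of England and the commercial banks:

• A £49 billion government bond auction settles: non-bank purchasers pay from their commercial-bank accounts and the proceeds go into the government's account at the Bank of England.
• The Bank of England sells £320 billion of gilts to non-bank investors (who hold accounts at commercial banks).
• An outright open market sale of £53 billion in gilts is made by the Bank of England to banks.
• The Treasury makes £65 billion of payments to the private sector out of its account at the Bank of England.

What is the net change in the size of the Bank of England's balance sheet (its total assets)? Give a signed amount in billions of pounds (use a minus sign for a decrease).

-£373 billion

Bank of England balance sheet:
  Assets:      Securities −£373B
  Liabilities: Bank reserves −£357B, Government deposits −£16B
Commercial banking system:
  Assets:      Reserves at CB −£357B, Securities +£53B
  Liabilities: Checkable deposits −£304B
Change in total Bank of England assets = -£373 billion.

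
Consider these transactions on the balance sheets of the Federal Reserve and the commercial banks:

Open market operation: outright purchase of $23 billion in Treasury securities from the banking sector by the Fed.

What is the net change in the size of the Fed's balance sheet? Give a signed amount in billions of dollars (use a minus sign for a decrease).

+$23 billion

OMO purchase (from banks) $23 billion: a Fed asset is acquired → +$23B.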